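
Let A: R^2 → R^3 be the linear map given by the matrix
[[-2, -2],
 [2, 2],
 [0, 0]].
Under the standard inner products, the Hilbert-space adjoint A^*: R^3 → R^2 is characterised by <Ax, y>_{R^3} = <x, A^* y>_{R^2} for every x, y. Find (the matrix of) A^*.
A^* = A^T =
[[-2, 2, 0],
 [-2, 2, 0]]

For real matrices with standard dot products, the defining identity <Ax, y> = <x, A^* y> gives (Ax)^T y = x^T (A^*) y, i.e. x^T A^T y = x^T (A^*) y. Since this holds for all x, y, we must have A^* = A^T. Therefore
A^* =
[[-2, 2, 0],
 [-2, 2, 0]].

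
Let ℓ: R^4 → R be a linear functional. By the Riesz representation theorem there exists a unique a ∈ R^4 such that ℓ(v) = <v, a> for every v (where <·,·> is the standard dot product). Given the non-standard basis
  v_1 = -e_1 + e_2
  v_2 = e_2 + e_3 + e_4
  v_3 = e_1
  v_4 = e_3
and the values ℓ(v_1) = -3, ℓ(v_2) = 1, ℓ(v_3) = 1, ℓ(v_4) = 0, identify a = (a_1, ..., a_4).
a = (1, -2, 0, 3)

Write a = (a_1, ..., a_4) in the standard basis. For each basis vector v_i, ℓ(v_i) = <v_i, a> is a linear equation in the a_j's. Collect the n equations into a matrix system V a = ℓ, where row i of V is v_i (expressed in the standard basis). Since V is invertible (lower-triangular with 1s on the diagonal, up to permutation), solve by back-substitution:
  V =
[[-1, 1, 0, 0],
 [0, 1, 1, 1],
 [1, 0, 0, 0],
 [0, 0, 1, 0]]
  V a = (-3, 1, 1, 0)
Solving gives a = (1, -2, 0, 3).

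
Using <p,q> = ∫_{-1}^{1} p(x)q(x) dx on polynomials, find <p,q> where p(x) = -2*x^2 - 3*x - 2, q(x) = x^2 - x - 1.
<p,q> = 26/5

Expand the product: p(x)·q(x) = -2*x^4 - x^3 + 3*x^2 + 5*x + 2.
∫_{-1}^{1} of each monomial x^k gives [2/(k+1) if k even, 0 if k odd]. Integrating term-by-term (or equivalently evaluating the antiderivative F(x) = -2*x^5/5 - x^4/4 + x^3 + 5*x^2/2 + 2*x at the endpoints):
  F(1) − F(−1) = 97/20 − (-7/20) = 26/5.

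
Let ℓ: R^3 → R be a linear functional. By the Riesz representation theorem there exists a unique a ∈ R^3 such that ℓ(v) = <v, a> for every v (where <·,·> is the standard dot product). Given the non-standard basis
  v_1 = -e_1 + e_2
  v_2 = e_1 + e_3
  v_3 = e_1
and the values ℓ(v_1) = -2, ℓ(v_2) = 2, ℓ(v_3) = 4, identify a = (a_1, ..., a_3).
a = (4, 2, -2)

Write a = (a_1, ..., a_3) in the standard basis. For each basis vector v_i, ℓ(v_i) = <v_i, a> is a linear equation in the a_j's. Collect the n equations into a matrix system V a = ℓ, where row i of V is v_i (expressed in the standard basis). Since V is invertible (lower-triangular with 1s on the diagonal, up to permutation), solve by back-substitution:
  V =
[[-1, 1, 0],
 [1, 0, 1],
 [1, 0, 0]]
  V a = (-2, 2, 4)
Solving gives a = (4, 2, -2).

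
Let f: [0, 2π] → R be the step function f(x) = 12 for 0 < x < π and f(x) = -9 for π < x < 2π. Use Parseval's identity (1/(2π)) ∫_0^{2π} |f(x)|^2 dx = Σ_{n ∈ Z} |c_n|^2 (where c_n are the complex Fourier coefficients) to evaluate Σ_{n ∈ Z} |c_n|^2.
Σ |c_n|^2 = 225/2

Parseval equates the L^2 energy of f (normalised by 1/(2π)) with the ℓ^2 sum of its Fourier coefficients: (1/(2π)) ∫_0^{2π} |f|^2 = Σ |c_n|^2.
Compute the left side: (1/(2π)) [∫_0^π 12^2 dx + ∫_π^{2π} (-9)^2 dx] = (1/(2π)) · (144π + 81π) = (144 + 81)/2 = 225/2.
So Σ_{n ∈ Z} |c_n|^2 = 225/2.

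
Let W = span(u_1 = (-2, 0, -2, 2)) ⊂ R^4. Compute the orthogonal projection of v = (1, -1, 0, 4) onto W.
proj_W(v) = (-1, 0, -1, 1)

Set up U = [u_1 | ... | u_1] ∈ R^(4×1). The projector onto W = col(U) is P = U (U^T U)^(-1) U^T.
Compute U^T U =
  [12],
and U^T v = (6).
Solve U^T U · c = U^T v for the coefficients: c = (1/2). The projection is proj_W(v) = U c.
Check: (v - proj_W(v)) · u_1 = 0  (should be 0).
Result: proj_W(v) = (-1, 0, -1, 1).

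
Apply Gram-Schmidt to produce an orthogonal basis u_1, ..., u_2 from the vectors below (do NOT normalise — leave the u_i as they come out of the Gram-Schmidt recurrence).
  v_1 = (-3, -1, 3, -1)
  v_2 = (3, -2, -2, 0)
Orthogonal basis:
  u_1 = (-3, -1, 3, -1)
  u_2 = (21/20, -53/20, -1/20, -13/20)

Apply the Gram-Schmidt recurrence
  u_1 = v_1
  u_i = v_i − Σ_{j<i} ((v_i · u_j) / (u_j · u_j)) · u_j.

Step by step this gives:
  u_1 = (-3, -1, 3, -1)
  u_2 = (21/20, -53/20, -1/20, -13/20)

Orthogonality check:
  u_2 · u_1 = 0 (should be 0)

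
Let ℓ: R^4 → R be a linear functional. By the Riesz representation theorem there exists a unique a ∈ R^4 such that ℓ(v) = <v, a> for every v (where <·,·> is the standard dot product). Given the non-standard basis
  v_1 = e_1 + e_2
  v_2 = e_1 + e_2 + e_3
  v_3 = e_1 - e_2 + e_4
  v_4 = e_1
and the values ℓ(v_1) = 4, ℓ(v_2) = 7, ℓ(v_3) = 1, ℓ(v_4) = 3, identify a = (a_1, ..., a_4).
a = (3, 1, 3, -1)

Write a = (a_1, ..., a_4) in the standard basis. For each basis vector v_i, ℓ(v_i) = <v_i, a> is a linear equation in the a_j's. Collect the n equations into a matrix system V a = ℓ, where row i of V is v_i (expressed in the standard basis). Since V is invertible (lower-triangular with 1s on the diagonal, up to permutation), solve by back-substitution:
  V =
[[1, 1, 0, 0],
 [1, 1, 1, 0],
 [1, -1, 0, 1],
 [1, 0, 0, 0]]
  V a = (4, 7, 1, 3)
Solving gives a = (3, 1, 3, -1).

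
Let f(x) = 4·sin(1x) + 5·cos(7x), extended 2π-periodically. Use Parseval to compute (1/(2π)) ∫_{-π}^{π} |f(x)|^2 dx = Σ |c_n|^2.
Σ |c_n|^2 = 41/2

Expand |f|^2 and use orthogonality of {sin(nx), cos(mx)} on [-π, π]:
  ∫_{-π}^{π} sin(nx)^2 dx = π, ∫ cos(mx)^2 dx = π, and cross terms integrate to 0.
So ∫_{-π}^{π} f(x)^2 dx = 4^2 · π + 5^2 · π = (16 + 25)π.
Divide by 2π: (16 + 25)/2 = 41/2.
By Parseval, this equals Σ |c_n|^2.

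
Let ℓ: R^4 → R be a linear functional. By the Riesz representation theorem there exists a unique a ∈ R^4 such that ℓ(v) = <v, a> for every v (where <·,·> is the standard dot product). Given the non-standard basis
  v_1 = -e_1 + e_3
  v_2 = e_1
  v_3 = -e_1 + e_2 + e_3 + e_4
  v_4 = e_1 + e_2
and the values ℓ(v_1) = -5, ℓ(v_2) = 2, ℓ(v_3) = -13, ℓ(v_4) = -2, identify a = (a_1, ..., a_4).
a = (2, -4, -3, -4)

Write a = (a_1, ..., a_4) in the standard basis. For each basis vector v_i, ℓ(v_i) = <v_i, a> is a linear equation in the a_j's. Collect the n equations into a matrix system V a = ℓ, where row i of V is v_i (expressed in the standard basis). Since V is invertible (lower-triangular with 1s on the diagonal, up to permutation), solve by back-substitution:
  V =
[[-1, 0, 1, 0],
 [1, 0, 0, 0],
 [-1, 1, 1, 1],
 [1, 1, 0, 0]]
  V a = (-5, 2, -13, -2)
Solving gives a = (2, -4, -3, -4).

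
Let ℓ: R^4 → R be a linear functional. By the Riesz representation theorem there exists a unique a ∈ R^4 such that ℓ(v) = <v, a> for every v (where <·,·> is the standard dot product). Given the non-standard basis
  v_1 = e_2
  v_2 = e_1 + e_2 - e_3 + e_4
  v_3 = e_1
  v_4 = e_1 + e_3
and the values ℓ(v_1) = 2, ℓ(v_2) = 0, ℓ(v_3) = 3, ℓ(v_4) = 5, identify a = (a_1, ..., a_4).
a = (3, 2, 2, -3)

Write a = (a_1, ..., a_4) in the standard basis. For each basis vector v_i, ℓ(v_i) = <v_i, a> is a linear equation in the a_j's. Collect the n equations into a matrix system V a = ℓ, where row i of V is v_i (expressed in the standard basis). Since V is invertible (lower-triangular with 1s on the diagonal, up to permutation), solve by back-substitution:
  V =
[[0, 1, 0, 0],
 [1, 1, -1, 1],
 [1, 0, 0, 0],
 [1, 0, 1, 0]]
  V a = (2, 0, 3, 5)
Solving gives a = (3, 2, 2, -3).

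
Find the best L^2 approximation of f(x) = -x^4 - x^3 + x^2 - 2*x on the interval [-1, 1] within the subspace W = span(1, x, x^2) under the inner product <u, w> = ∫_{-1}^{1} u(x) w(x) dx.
g(x) = x^2/7 - 13*x/5 + 3/35

The best approximation g ∈ W is the orthogonal projection of f onto W. Writing g = a_0 + a_1 x + a_2 x^2, the coefficients solve the normal equations G · a = b where
  G_{ij} = <φ_i, φ_j> and b_i = <f, φ_i>, with φ_0 = 1, φ_1 = x, φ_2 = x^2.
G =
  [2, 0, 2/3]
  [0, 2/3, 0]
  [2/3, 0, 2/5],
b = (4/15, -26/15, 4/35).
Solving gives a_0 = 3/35, a_1 = -13/5, a_2 = 1/7, so
  g(x) = x^2/7 - 13*x/5 + 3/35.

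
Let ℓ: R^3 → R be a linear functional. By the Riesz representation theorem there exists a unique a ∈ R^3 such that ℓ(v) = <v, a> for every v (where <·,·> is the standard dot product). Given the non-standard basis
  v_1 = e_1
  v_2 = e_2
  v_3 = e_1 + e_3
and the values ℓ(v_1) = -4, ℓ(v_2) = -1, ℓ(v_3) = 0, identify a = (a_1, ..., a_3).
a = (-4, -1, 4)

Write a = (a_1, ..., a_3) in the standard basis. For each basis vector v_i, ℓ(v_i) = <v_i, a> is a linear equation in the a_j's. Collect the n equations into a matrix system V a = ℓ, where row i of V is v_i (expressed in the standard basis). Since V is invertible (lower-triangular with 1s on the diagonal, up to permutation), solve by back-substitution:
  V =
[[1, 0, 0],
 [0, 1, 0],
 [1, 0, 1]]
  V a = (-4, -1, 0)
Solving gives a = (-4, -1, 4).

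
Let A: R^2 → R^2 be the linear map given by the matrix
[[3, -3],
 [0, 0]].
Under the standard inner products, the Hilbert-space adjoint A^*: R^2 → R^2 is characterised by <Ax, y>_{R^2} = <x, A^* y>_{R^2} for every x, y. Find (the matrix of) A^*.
A^* = A^T =
[[3, 0],
 [-3, 0]]

For real matrices with standard dot products, the defining identity <Ax, y> = <x, A^* y> gives (Ax)^T y = x^T (A^*) y, i.e. x^T A^T y = x^T (A^*) y. Since this holds for all x, y, we must have A^* = A^T. Therefore
A^* =
[[3, 0],
 [-3, 0]].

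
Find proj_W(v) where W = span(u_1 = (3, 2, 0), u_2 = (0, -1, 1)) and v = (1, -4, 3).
proj_W(v) = (6/11, -73/22, 81/22)

Set up U = [u_1 | ... | u_2] ∈ R^(3×2). The projector onto W = col(U) is P = U (U^T U)^(-1) U^T.
Compute U^T U =
  [13, -2]
  [-2, 2],
and U^T v = (-5, 7).
Solve U^T U · c = U^T v for the coefficients: c = (2/11, 81/22). The projection is proj_W(v) = U c.
Check: (v - proj_W(v)) · u_1 = 0  (should be 0).
Check: (v - proj_W(v)) · u_2 = 0  (should be 0).
Result: proj_W(v) = (6/11, -73/22, 81/22).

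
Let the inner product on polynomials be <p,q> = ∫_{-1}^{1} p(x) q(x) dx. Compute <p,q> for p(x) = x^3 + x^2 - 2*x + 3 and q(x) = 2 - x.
<p,q> = 214/15

Expand the product: p(x)·q(x) = -x^4 + x^3 + 4*x^2 - 7*x + 6.
∫_{-1}^{1} of each monomial x^k gives [2/(k+1) if k even, 0 if k odd]. Integrating term-by-term (or equivalently evaluating the antiderivative F(x) = -x^5/5 + x^4/4 + 4*x^3/3 - 7*x^2/2 + 6*x at the endpoints):
  F(1) − F(−1) = 233/60 − (-623/60) = 214/15.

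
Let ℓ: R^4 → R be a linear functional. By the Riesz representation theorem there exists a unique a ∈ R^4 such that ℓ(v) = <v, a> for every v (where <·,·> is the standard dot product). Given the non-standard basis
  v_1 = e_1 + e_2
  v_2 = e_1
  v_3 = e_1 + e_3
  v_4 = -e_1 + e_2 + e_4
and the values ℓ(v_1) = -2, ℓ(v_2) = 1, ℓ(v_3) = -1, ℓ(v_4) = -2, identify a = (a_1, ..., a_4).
a = (1, -3, -2, 2)

Write a = (a_1, ..., a_4) in the standard basis. For each basis vector v_i, ℓ(v_i) = <v_i, a> is a linear equation in the a_j's. Collect the n equations into a matrix system V a = ℓ, where row i of V is v_i (expressed in the standard basis). Since V is invertible (lower-triangular with 1s on the diagonal, up to permutation), solve by back-substitution:
  V =
[[1, 1, 0, 0],
 [1, 0, 0, 0],
 [1, 0, 1, 0],
 [-1, 1, 0, 1]]
  V a = (-2, 1, -1, -2)
Solving gives a = (1, -3, -2, 2).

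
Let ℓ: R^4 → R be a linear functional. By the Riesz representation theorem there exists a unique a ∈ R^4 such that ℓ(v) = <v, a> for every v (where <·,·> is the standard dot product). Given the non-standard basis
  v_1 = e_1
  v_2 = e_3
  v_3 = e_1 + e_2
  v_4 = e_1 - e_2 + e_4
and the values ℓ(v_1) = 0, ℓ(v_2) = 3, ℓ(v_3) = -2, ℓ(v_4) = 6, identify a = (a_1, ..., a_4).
a = (0, -2, 3, 4)

Write a = (a_1, ..., a_4) in the standard basis. For each basis vector v_i, ℓ(v_i) = <v_i, a> is a linear equation in the a_j's. Collect the n equations into a matrix system V a = ℓ, where row i of V is v_i (expressed in the standard basis). Since V is invertible (lower-triangular with 1s on the diagonal, up to permutation), solve by back-substitution:
  V =
[[1, 0, 0, 0],
 [0, 0, 1, 0],
 [1, 1, 0, 0],
 [1, -1, 0, 1]]
  V a = (0, 3, -2, 6)
Solving gives a = (0, -2, 3, 4).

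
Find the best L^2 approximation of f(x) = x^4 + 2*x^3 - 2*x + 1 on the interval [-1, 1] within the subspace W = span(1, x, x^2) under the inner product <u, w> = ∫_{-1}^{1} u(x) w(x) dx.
g(x) = 6*x^2/7 - 4*x/5 + 32/35

The best approximation g ∈ W is the orthogonal projection of f onto W. Writing g = a_0 + a_1 x + a_2 x^2, the coefficients solve the normal equations G · a = b where
  G_{ij} = <φ_i, φ_j> and b_i = <f, φ_i>, with φ_0 = 1, φ_1 = x, φ_2 = x^2.
G =
  [2, 0, 2/3]
  [0, 2/3, 0]
  [2/3, 0, 2/5],
b = (12/5, -8/15, 20/21).
Solving gives a_0 = 32/35, a_1 = -4/5, a_2 = 6/7, so
  g(x) = 6*x^2/7 - 4*x/5 + 32/35.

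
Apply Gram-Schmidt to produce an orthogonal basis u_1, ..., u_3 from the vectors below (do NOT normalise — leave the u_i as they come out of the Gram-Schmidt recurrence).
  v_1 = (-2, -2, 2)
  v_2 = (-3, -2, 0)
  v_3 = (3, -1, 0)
Orthogonal basis:
  u_1 = (-2, -2, 2)
  u_2 = (-4/3, -1/3, -5/3)
  u_3 = (9/7, -27/14, -9/14)

Apply the Gram-Schmidt recurrence
  u_1 = v_1
  u_i = v_i − Σ_{j<i} ((v_i · u_j) / (u_j · u_j)) · u_j.

Step by step this gives:
  u_1 = (-2, -2, 2)
  u_2 = (-4/3, -1/3, -5/3)
  u_3 = (9/7, -27/14, -9/14)

Orthogonality check:
  u_2 · u_1 = 0 (should be 0)
  u_3 · u_1 = 0 (should be 0)
  u_3 · u_2 = 0 (should be 0)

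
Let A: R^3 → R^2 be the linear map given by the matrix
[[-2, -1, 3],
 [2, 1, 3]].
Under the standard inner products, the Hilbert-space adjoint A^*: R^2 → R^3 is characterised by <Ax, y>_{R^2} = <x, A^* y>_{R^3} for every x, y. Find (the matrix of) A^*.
A^* = A^T =
[[-2, 2],
 [-1, 1],
 [3, 3]]

For real matrices with standard dot products, the defining identity <Ax, y> = <x, A^* y> gives (Ax)^T y = x^T (A^*) y, i.e. x^T A^T y = x^T (A^*) y. Since this holds for all x, y, we must have A^* = A^T. Therefore
A^* =
[[-2, 2],
 [-1, 1],
 [3, 3]].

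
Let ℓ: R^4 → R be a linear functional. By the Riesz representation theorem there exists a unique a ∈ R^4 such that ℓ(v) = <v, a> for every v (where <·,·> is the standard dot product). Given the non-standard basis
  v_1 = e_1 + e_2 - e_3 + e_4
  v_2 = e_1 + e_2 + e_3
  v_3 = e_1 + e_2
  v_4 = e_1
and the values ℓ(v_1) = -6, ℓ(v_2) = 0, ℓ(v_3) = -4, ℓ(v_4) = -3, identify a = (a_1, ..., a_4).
a = (-3, -1, 4, 2)

Write a = (a_1, ..., a_4) in the standard basis. For each basis vector v_i, ℓ(v_i) = <v_i, a> is a linear equation in the a_j's. Collect the n equations into a matrix system V a = ℓ, where row i of V is v_i (expressed in the standard basis). Since V is invertible (lower-triangular with 1s on the diagonal, up to permutation), solve by back-substitution:
  V =
[[1, 1, -1, 1],
 [1, 1, 1, 0],
 [1, 1, 0, 0],
 [1, 0, 0, 0]]
  V a = (-6, 0, -4, -3)
Solving gives a = (-3, -1, 4, 2).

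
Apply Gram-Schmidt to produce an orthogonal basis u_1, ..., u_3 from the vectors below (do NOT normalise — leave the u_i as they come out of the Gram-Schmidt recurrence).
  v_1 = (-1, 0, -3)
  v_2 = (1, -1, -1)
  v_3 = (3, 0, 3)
Orthogonal basis:
  u_1 = (-1, 0, -3)
  u_2 = (6/5, -1, -2/5)
  u_3 = (9/13, 12/13, -3/13)

Apply the Gram-Schmidt recurrence
  u_1 = v_1
  u_i = v_i − Σ_{j<i} ((v_i · u_j) / (u_j · u_j)) · u_j.

Step by step this gives:
  u_1 = (-1, 0, -3)
  u_2 = (6/5, -1, -2/5)
  u_3 = (9/13, 12/13, -3/13)

Orthogonality check:
  u_2 · u_1 = 0 (should be 0)
  u_3 · u_1 = 0 (should be 0)
  u_3 · u_2 = 0 (should be 0)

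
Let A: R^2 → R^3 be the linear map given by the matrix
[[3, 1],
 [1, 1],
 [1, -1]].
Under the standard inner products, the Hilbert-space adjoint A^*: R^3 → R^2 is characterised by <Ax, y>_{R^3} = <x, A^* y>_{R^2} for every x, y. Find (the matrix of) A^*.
A^* = A^T =
[[3, 1, 1],
 [1, 1, -1]]

For real matrices with standard dot products, the defining identity <Ax, y> = <x, A^* y> gives (Ax)^T y = x^T (A^*) y, i.e. x^T A^T y = x^T (A^*) y. Since this holds for all x, y, we must have A^* = A^T. Therefore
A^* =
[[3, 1, 1],
 [1, 1, -1]].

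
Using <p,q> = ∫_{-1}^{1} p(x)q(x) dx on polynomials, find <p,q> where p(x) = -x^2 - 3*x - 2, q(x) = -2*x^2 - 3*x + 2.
<p,q> = 2/15

Expand the product: p(x)·q(x) = 2*x^4 + 9*x^3 + 11*x^2 - 4.
∫_{-1}^{1} of each monomial x^k gives [2/(k+1) if k even, 0 if k odd]. Integrating term-by-term (or equivalently evaluating the antiderivative F(x) = 2*x^5/5 + 9*x^4/4 + 11*x^3/3 - 4*x at the endpoints):
  F(1) − F(−1) = 139/60 − (131/60) = 2/15.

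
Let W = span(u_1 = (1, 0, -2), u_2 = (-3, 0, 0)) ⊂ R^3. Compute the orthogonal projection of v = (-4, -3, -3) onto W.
proj_W(v) = (-4, 0, -3)

Set up U = [u_1 | ... | u_2] ∈ R^(3×2). The projector onto W = col(U) is P = U (U^T U)^(-1) U^T.
Compute U^T U =
  [5, -3]
  [-3, 9],
and U^T v = (2, 12).
Solve U^T U · c = U^T v for the coefficients: c = (3/2, 11/6). The projection is proj_W(v) = U c.
Check: (v - proj_W(v)) · u_1 = 0  (should be 0).
Check: (v - proj_W(v)) · u_2 = 0  (should be 0).
Result: proj_W(v) = (-4, 0, -3).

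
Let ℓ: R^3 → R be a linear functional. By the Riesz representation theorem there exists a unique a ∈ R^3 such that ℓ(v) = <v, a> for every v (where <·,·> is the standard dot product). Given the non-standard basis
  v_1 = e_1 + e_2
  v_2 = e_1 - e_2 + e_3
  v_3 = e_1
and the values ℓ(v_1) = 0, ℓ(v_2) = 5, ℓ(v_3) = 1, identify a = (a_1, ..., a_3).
a = (1, -1, 3)

Write a = (a_1, ..., a_3) in the standard basis. For each basis vector v_i, ℓ(v_i) = <v_i, a> is a linear equation in the a_j's. Collect the n equations into a matrix system V a = ℓ, where row i of V is v_i (expressed in the standard basis). Since V is invertible (lower-triangular with 1s on the diagonal, up to permutation), solve by back-substitution:
  V =
[[1, 1, 0],
 [1, -1, 1],
 [1, 0, 0]]
  V a = (0, 5, 1)
Solving gives a = (1, -1, 3).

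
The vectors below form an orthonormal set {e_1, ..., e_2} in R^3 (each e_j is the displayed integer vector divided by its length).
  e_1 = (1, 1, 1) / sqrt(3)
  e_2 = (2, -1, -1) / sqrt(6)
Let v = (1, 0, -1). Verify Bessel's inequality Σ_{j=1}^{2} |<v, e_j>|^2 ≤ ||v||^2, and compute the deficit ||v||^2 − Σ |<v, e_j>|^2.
Σ |<v, e_j>|^2 = 3/2; ||v||^2 = 2; deficit = 1/2

Write each e_j = u_j / sqrt(<u_j, u_j>) where u_j is the displayed integer vector. Then <v, e_j> = <v, u_j> / sqrt(<u_j, u_j>), so |<v, e_j>|^2 = <v, u_j>^2 / <u_j, u_j>.
Coefficients: <v, e_1> = 0/sqrt(3), <v, e_2> = 3/sqrt(6).
Square and sum: Σ |<v, e_j>|^2 = 3/2.
Compute ||v||^2 = v·v = 2.
Deficit = 2 − 3/2 = 1/2 ≥ 0, confirming Bessel's inequality. (The deficit equals ||v − Σ <v,e_j> e_j||^2, the squared distance from v to span{e_j}.)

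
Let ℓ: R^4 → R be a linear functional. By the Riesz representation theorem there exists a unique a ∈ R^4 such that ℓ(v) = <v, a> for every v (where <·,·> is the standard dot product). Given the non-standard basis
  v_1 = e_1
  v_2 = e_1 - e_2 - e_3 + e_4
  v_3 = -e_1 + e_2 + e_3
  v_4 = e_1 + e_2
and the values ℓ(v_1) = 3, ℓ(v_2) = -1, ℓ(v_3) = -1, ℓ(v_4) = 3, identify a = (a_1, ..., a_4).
a = (3, 0, 2, -2)

Write a = (a_1, ..., a_4) in the standard basis. For each basis vector v_i, ℓ(v_i) = <v_i, a> is a linear equation in the a_j's. Collect the n equations into a matrix system V a = ℓ, where row i of V is v_i (expressed in the standard basis). Since V is invertible (lower-triangular with 1s on the diagonal, up to permutation), solve by back-substitution:
  V =
[[1, 0, 0, 0],
 [1, -1, -1, 1],
 [-1, 1, 1, 0],
 [1, 1, 0, 0]]
  V a = (3, -1, -1, 3)
Solving gives a = (3, 0, 2, -2).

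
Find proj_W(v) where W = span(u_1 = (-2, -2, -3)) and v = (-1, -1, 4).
proj_W(v) = (16/17, 16/17, 24/17)

Set up U = [u_1 | ... | u_1] ∈ R^(3×1). The projector onto W = col(U) is P = U (U^T U)^(-1) U^T.
Compute U^T U =
  [17],
and U^T v = (-8).
Solve U^T U · c = U^T v for the coefficients: c = (-8/17). The projection is proj_W(v) = U c.
Check: (v - proj_W(v)) · u_1 = 0  (should be 0).
Result: proj_W(v) = (16/17, 16/17, 24/17).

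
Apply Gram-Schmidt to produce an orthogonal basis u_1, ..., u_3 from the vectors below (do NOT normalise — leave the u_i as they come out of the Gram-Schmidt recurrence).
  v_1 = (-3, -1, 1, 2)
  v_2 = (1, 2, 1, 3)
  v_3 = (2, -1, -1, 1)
Orthogonal basis:
  u_1 = (-3, -1, 1, 2)
  u_2 = (7/5, 32/15, 13/15, 41/15)
  u_3 = (212/221, -361/221, -15/17, 235/221)

Apply the Gram-Schmidt recurrence
  u_1 = v_1
  u_i = v_i − Σ_{j<i} ((v_i · u_j) / (u_j · u_j)) · u_j.

Step by step this gives:
  u_1 = (-3, -1, 1, 2)
  u_2 = (7/5, 32/15, 13/15, 41/15)
  u_3 = (212/221, -361/221, -15/17, 235/221)

Orthogonality check:
  u_2 · u_1 = 0 (should be 0)
  u_3 · u_1 = 0 (should be 0)
  u_3 · u_2 = 0 (should be 0)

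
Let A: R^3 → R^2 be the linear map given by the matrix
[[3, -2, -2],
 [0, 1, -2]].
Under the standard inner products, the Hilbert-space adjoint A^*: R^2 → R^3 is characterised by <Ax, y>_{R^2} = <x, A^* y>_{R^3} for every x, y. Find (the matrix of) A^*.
A^* = A^T =
[[3, 0],
 [-2, 1],
 [-2, -2]]

For real matrices with standard dot products, the defining identity <Ax, y> = <x, A^* y> gives (Ax)^T y = x^T (A^*) y, i.e. x^T A^T y = x^T (A^*) y. Since this holds for all x, y, we must have A^* = A^T. Therefore
A^* =
[[3, 0],
 [-2, 1],
 [-2, -2]].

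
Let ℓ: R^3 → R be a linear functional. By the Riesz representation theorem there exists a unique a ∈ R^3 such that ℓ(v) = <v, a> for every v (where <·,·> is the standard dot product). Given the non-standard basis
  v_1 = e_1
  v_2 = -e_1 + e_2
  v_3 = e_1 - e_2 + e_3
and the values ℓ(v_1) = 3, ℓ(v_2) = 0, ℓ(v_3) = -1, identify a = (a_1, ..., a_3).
a = (3, 3, -1)

Write a = (a_1, ..., a_3) in the standard basis. For each basis vector v_i, ℓ(v_i) = <v_i, a> is a linear equation in the a_j's. Collect the n equations into a matrix system V a = ℓ, where row i of V is v_i (expressed in the standard basis). Since V is invertible (lower-triangular with 1s on the diagonal, up to permutation), solve by back-substitution:
  V =
[[1, 0, 0],
 [-1, 1, 0],
 [1, -1, 1]]
  V a = (3, 0, -1)
Solving gives a = (3, 3, -1).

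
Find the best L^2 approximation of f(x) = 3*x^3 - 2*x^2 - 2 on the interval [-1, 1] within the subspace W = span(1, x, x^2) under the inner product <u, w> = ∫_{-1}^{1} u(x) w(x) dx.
g(x) = -2*x^2 + 9*x/5 - 2

The best approximation g ∈ W is the orthogonal projection of f onto W. Writing g = a_0 + a_1 x + a_2 x^2, the coefficients solve the normal equations G · a = b where
  G_{ij} = <φ_i, φ_j> and b_i = <f, φ_i>, with φ_0 = 1, φ_1 = x, φ_2 = x^2.
G =
  [2, 0, 2/3]
  [0, 2/3, 0]
  [2/3, 0, 2/5],
b = (-16/3, 6/5, -32/15).
Solving gives a_0 = -2, a_1 = 9/5, a_2 = -2, so
  g(x) = -2*x^2 + 9*x/5 - 2.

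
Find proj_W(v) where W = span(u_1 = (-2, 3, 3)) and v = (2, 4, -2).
proj_W(v) = (-2/11, 3/11, 3/11)

Set up U = [u_1 | ... | u_1] ∈ R^(3×1). The projector onto W = col(U) is P = U (U^T U)^(-1) U^T.
Compute U^T U =
  [22],
and U^T v = (2).
Solve U^T U · c = U^T v for the coefficients: c = (1/11). The projection is proj_W(v) = U c.
Check: (v - proj_W(v)) · u_1 = 0  (should be 0).
Result: proj_W(v) = (-2/11, 3/11, 3/11).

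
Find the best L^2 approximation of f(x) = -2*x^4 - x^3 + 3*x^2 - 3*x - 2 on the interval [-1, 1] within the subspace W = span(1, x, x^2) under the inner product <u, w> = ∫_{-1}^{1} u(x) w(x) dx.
g(x) = 9*x^2/7 - 18*x/5 - 64/35

The best approximation g ∈ W is the orthogonal projection of f onto W. Writing g = a_0 + a_1 x + a_2 x^2, the coefficients solve the normal equations G · a = b where
  G_{ij} = <φ_i, φ_j> and b_i = <f, φ_i>, with φ_0 = 1, φ_1 = x, φ_2 = x^2.
G =
  [2, 0, 2/3]
  [0, 2/3, 0]
  [2/3, 0, 2/5],
b = (-14/5, -12/5, -74/105).
Solving gives a_0 = -64/35, a_1 = -18/5, a_2 = 9/7, so
  g(x) = 9*x^2/7 - 18*x/5 - 64/35.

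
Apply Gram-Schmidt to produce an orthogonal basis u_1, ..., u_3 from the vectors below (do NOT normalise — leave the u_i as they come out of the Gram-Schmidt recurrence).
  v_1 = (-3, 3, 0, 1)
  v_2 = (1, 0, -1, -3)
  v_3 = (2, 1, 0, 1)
Orthogonal basis:
  u_1 = (-3, 3, 0, 1)
  u_2 = (1/19, 18/19, -1, -51/19)
  u_3 = (293/173, 257/173, -31/173, 108/173)

Apply the Gram-Schmidt recurrence
  u_1 = v_1
  u_i = v_i − Σ_{j<i} ((v_i · u_j) / (u_j · u_j)) · u_j.

Step by step this gives:
  u_1 = (-3, 3, 0, 1)
  u_2 = (1/19, 18/19, -1, -51/19)
  u_3 = (293/173, 257/173, -31/173, 108/173)

Orthogonality check:
  u_2 · u_1 = 0 (should be 0)
  u_3 · u_1 = 0 (should be 0)
  u_3 · u_2 = 0 (should be 0)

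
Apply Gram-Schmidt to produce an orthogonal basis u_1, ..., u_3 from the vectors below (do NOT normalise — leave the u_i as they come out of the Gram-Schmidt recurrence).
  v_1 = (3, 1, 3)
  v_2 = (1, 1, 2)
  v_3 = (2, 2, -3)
Orthogonal basis:
  u_1 = (3, 1, 3)
  u_2 = (-11/19, 9/19, 8/19)
  u_3 = (1, 3, -2)

Apply the Gram-Schmidt recurrence
  u_1 = v_1
  u_i = v_i − Σ_{j<i} ((v_i · u_j) / (u_j · u_j)) · u_j.

Step by step this gives:
  u_1 = (3, 1, 3)
  u_2 = (-11/19, 9/19, 8/19)
  u_3 = (1, 3, -2)

Orthogonality check:
  u_2 · u_1 = 0 (should be 0)
  u_3 · u_1 = 0 (should be 0)
  u_3 · u_2 = 0 (should be 0)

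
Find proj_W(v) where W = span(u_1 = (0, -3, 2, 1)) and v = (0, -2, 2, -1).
proj_W(v) = (0, -27/14, 9/7, 9/14)

Set up U = [u_1 | ... | u_1] ∈ R^(4×1). The projector onto W = col(U) is P = U (U^T U)^(-1) U^T.
Compute U^T U =
  [14],
and U^T v = (9).
Solve U^T U · c = U^T v for the coefficients: c = (9/14). The projection is proj_W(v) = U c.
Check: (v - proj_W(v)) · u_1 = 0  (should be 0).
Result: proj_W(v) = (0, -27/14, 9/7, 9/14).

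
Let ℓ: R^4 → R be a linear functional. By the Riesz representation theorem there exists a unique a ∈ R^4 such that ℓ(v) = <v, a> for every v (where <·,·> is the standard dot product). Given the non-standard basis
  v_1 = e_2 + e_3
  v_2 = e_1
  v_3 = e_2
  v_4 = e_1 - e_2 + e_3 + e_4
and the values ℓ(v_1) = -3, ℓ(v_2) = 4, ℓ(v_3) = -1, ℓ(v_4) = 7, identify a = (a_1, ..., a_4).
a = (4, -1, -2, 4)

Write a = (a_1, ..., a_4) in the standard basis. For each basis vector v_i, ℓ(v_i) = <v_i, a> is a linear equation in the a_j's. Collect the n equations into a matrix system V a = ℓ, where row i of V is v_i (expressed in the standard basis). Since V is invertible (lower-triangular with 1s on the diagonal, up to permutation), solve by back-substitution:
  V =
[[0, 1, 1, 0],
 [1, 0, 0, 0],
 [0, 1, 0, 0],
 [1, -1, 1, 1]]
  V a = (-3, 4, -1, 7)
Solving gives a = (4, -1, -2, 4).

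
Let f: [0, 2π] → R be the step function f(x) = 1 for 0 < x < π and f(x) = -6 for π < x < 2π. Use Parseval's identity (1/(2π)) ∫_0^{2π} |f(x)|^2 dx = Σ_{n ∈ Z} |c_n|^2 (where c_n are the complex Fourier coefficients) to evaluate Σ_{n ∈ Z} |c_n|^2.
Σ |c_n|^2 = 37/2

Parseval equates the L^2 energy of f (normalised by 1/(2π)) with the ℓ^2 sum of its Fourier coefficients: (1/(2π)) ∫_0^{2π} |f|^2 = Σ |c_n|^2.
Compute the left side: (1/(2π)) [∫_0^π 1^2 dx + ∫_π^{2π} (-6)^2 dx] = (1/(2π)) · (1π + 36π) = (1 + 36)/2 = 37/2.
So Σ_{n ∈ Z} |c_n|^2 = 37/2.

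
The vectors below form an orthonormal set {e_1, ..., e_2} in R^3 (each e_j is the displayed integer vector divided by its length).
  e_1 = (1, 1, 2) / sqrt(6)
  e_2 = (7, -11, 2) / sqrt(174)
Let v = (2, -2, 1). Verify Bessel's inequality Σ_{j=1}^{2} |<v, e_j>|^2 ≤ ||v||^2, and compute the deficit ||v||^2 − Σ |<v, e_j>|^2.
Σ |<v, e_j>|^2 = 260/29; ||v||^2 = 9; deficit = 1/29

Write each e_j = u_j / sqrt(<u_j, u_j>) where u_j is the displayed integer vector. Then <v, e_j> = <v, u_j> / sqrt(<u_j, u_j>), so |<v, e_j>|^2 = <v, u_j>^2 / <u_j, u_j>.
Coefficients: <v, e_1> = 2/sqrt(6), <v, e_2> = 38/sqrt(174).
Square and sum: Σ |<v, e_j>|^2 = 260/29.
Compute ||v||^2 = v·v = 9.
Deficit = 9 − 260/29 = 1/29 ≥ 0, confirming Bessel's inequality. (The deficit equals ||v − Σ <v,e_j> e_j||^2, the squared distance from v to span{e_j}.)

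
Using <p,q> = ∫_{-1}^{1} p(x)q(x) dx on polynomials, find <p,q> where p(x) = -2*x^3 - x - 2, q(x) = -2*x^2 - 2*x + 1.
<p,q> = 8/5

Expand the product: p(x)·q(x) = 4*x^5 + 4*x^4 + 6*x^2 + 3*x - 2.
∫_{-1}^{1} of each monomial x^k gives [2/(k+1) if k even, 0 if k odd]. Integrating term-by-term (or equivalently evaluating the antiderivative F(x) = 2*x^6/3 + 4*x^5/5 + 2*x^3 + 3*x^2/2 - 2*x at the endpoints):
  F(1) − F(−1) = 89/30 − (41/30) = 8/5.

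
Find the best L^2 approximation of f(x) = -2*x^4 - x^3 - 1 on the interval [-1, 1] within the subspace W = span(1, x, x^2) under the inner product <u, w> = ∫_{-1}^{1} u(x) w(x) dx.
g(x) = -12*x^2/7 - 3*x/5 - 29/35

The best approximation g ∈ W is the orthogonal projection of f onto W. Writing g = a_0 + a_1 x + a_2 x^2, the coefficients solve the normal equations G · a = b where
  G_{ij} = <φ_i, φ_j> and b_i = <f, φ_i>, with φ_0 = 1, φ_1 = x, φ_2 = x^2.
G =
  [2, 0, 2/3]
  [0, 2/3, 0]
  [2/3, 0, 2/5],
b = (-14/5, -2/5, -26/21).
Solving gives a_0 = -29/35, a_1 = -3/5, a_2 = -12/7, so
  g(x) = -12*x^2/7 - 3*x/5 - 29/35.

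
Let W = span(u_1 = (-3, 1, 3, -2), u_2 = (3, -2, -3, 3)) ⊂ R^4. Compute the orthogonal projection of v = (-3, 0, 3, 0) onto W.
proj_W(v) = (-108/37, -18/37, 108/37, -18/37)

Set up U = [u_1 | ... | u_2] ∈ R^(4×2). The projector onto W = col(U) is P = U (U^T U)^(-1) U^T.
Compute U^T U =
  [23, -26]
  [-26, 31],
and U^T v = (18, -18).
Solve U^T U · c = U^T v for the coefficients: c = (90/37, 54/37). The projection is proj_W(v) = U c.
Check: (v - proj_W(v)) · u_1 = 0  (should be 0).
Check: (v - proj_W(v)) · u_2 = 0  (should be 0).
Result: proj_W(v) = (-108/37, -18/37, 108/37, -18/37).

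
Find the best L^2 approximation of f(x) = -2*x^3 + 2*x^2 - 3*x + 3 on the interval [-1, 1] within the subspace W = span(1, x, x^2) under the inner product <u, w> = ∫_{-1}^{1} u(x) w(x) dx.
g(x) = 2*x^2 - 21*x/5 + 3

The best approximation g ∈ W is the orthogonal projection of f onto W. Writing g = a_0 + a_1 x + a_2 x^2, the coefficients solve the normal equations G · a = b where
  G_{ij} = <φ_i, φ_j> and b_i = <f, φ_i>, with φ_0 = 1, φ_1 = x, φ_2 = x^2.
G =
  [2, 0, 2/3]
  [0, 2/3, 0]
  [2/3, 0, 2/5],
b = (22/3, -14/5, 14/5).
Solving gives a_0 = 3, a_1 = -21/5, a_2 = 2, so
  g(x) = 2*x^2 - 21*x/5 + 3.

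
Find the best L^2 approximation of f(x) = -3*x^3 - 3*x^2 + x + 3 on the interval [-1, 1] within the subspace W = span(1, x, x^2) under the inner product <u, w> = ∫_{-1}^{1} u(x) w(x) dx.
g(x) = -3*x^2 - 4*x/5 + 3

The best approximation g ∈ W is the orthogonal projection of f onto W. Writing g = a_0 + a_1 x + a_2 x^2, the coefficients solve the normal equations G · a = b where
  G_{ij} = <φ_i, φ_j> and b_i = <f, φ_i>, with φ_0 = 1, φ_1 = x, φ_2 = x^2.
G =
  [2, 0, 2/3]
  [0, 2/3, 0]
  [2/3, 0, 2/5],
b = (4, -8/15, 4/5).
Solving gives a_0 = 3, a_1 = -4/5, a_2 = -3, so
  g(x) = -3*x^2 - 4*x/5 + 3.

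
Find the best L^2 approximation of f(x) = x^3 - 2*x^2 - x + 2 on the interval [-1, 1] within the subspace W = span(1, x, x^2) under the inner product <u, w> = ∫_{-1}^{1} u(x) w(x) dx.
g(x) = -2*x^2 - 2*x/5 + 2

The best approximation g ∈ W is the orthogonal projection of f onto W. Writing g = a_0 + a_1 x + a_2 x^2, the coefficients solve the normal equations G · a = b where
  G_{ij} = <φ_i, φ_j> and b_i = <f, φ_i>, with φ_0 = 1, φ_1 = x, φ_2 = x^2.
G =
  [2, 0, 2/3]
  [0, 2/3, 0]
  [2/3, 0, 2/5],
b = (8/3, -4/15, 8/15).
Solving gives a_0 = 2, a_1 = -2/5, a_2 = -2, so
  g(x) = -2*x^2 - 2*x/5 + 2.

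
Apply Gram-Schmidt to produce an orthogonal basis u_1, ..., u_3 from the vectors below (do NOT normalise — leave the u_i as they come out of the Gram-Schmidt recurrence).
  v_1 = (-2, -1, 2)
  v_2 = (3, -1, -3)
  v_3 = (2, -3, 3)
Orthogonal basis:
  u_1 = (-2, -1, 2)
  u_2 = (5/9, -20/9, -5/9)
  u_3 = (5/2, 0, 5/2)

Apply the Gram-Schmidt recurrence
  u_1 = v_1
  u_i = v_i − Σ_{j<i} ((v_i · u_j) / (u_j · u_j)) · u_j.

Step by step this gives:
  u_1 = (-2, -1, 2)
  u_2 = (5/9, -20/9, -5/9)
  u_3 = (5/2, 0, 5/2)

Orthogonality check:
  u_2 · u_1 = 0 (should be 0)
  u_3 · u_1 = 0 (should be 0)
  u_3 · u_2 = 0 (should be 0)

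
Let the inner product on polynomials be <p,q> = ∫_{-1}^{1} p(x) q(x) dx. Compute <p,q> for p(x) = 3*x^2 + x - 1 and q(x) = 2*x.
<p,q> = 4/3

Expand the product: p(x)·q(x) = 6*x^3 + 2*x^2 - 2*x.
∫_{-1}^{1} of each monomial x^k gives [2/(k+1) if k even, 0 if k odd]. Integrating term-by-term (or equivalently evaluating the antiderivative F(x) = 3*x^4/2 + 2*x^3/3 - x^2 at the endpoints):
  F(1) − F(−1) = 7/6 − (-1/6) = 4/3.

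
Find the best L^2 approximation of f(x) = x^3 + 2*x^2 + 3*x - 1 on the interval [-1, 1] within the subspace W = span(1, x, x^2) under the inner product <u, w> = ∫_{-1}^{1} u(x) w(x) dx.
g(x) = 2*x^2 + 18*x/5 - 1

The best approximation g ∈ W is the orthogonal projection of f onto W. Writing g = a_0 + a_1 x + a_2 x^2, the coefficients solve the normal equations G · a = b where
  G_{ij} = <φ_i, φ_j> and b_i = <f, φ_i>, with φ_0 = 1, φ_1 = x, φ_2 = x^2.
G =
  [2, 0, 2/3]
  [0, 2/3, 0]
  [2/3, 0, 2/5],
b = (-2/3, 12/5, 2/15).
Solving gives a_0 = -1, a_1 = 18/5, a_2 = 2, so
  g(x) = 2*x^2 + 18*x/5 - 1.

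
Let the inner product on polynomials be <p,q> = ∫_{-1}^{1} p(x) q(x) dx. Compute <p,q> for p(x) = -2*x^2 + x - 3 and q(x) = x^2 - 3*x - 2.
<p,q> = 148/15

Expand the product: p(x)·q(x) = -2*x^4 + 7*x^3 - 2*x^2 + 7*x + 6.
∫_{-1}^{1} of each monomial x^k gives [2/(k+1) if k even, 0 if k odd]. Integrating term-by-term (or equivalently evaluating the antiderivative F(x) = -2*x^5/5 + 7*x^4/4 - 2*x^3/3 + 7*x^2/2 + 6*x at the endpoints):
  F(1) − F(−1) = 611/60 − (19/60) = 148/15.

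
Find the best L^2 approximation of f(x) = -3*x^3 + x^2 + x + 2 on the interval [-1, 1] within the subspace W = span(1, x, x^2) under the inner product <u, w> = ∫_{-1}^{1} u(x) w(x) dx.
g(x) = x^2 - 4*x/5 + 2

The best approximation g ∈ W is the orthogonal projection of f onto W. Writing g = a_0 + a_1 x + a_2 x^2, the coefficients solve the normal equations G · a = b where
  G_{ij} = <φ_i, φ_j> and b_i = <f, φ_i>, with φ_0 = 1, φ_1 = x, φ_2 = x^2.
G =
  [2, 0, 2/3]
  [0, 2/3, 0]
  [2/3, 0, 2/5],
b = (14/3, -8/15, 26/15).
Solving gives a_0 = 2, a_1 = -4/5, a_2 = 1, so
  g(x) = x^2 - 4*x/5 + 2.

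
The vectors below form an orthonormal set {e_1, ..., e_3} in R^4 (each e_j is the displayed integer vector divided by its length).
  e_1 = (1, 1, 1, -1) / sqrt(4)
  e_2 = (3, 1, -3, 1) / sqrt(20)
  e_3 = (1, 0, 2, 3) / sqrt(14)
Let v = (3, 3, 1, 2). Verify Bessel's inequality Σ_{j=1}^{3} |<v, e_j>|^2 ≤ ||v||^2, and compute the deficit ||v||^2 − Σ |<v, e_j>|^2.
Σ |<v, e_j>|^2 = 733/35; ||v||^2 = 23; deficit = 72/35

Write each e_j = u_j / sqrt(<u_j, u_j>) where u_j is the displayed integer vector. Then <v, e_j> = <v, u_j> / sqrt(<u_j, u_j>), so |<v, e_j>|^2 = <v, u_j>^2 / <u_j, u_j>.
Coefficients: <v, e_1> = 5/sqrt(4), <v, e_2> = 11/sqrt(20), <v, e_3> = 11/sqrt(14).
Square and sum: Σ |<v, e_j>|^2 = 733/35.
Compute ||v||^2 = v·v = 23.
Deficit = 23 − 733/35 = 72/35 ≥ 0, confirming Bessel's inequality. (The deficit equals ||v − Σ <v,e_j> e_j||^2, the squared distance from v to span{e_j}.)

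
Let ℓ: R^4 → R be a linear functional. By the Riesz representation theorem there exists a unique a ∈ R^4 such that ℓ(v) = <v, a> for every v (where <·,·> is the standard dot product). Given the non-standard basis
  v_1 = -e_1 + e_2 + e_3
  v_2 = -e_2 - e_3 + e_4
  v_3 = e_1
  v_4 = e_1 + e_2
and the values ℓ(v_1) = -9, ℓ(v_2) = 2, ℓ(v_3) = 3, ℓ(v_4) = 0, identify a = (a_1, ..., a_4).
a = (3, -3, -3, -4)

Write a = (a_1, ..., a_4) in the standard basis. For each basis vector v_i, ℓ(v_i) = <v_i, a> is a linear equation in the a_j's. Collect the n equations into a matrix system V a = ℓ, where row i of V is v_i (expressed in the standard basis). Since V is invertible (lower-triangular with 1s on the diagonal, up to permutation), solve by back-substitution:
  V =
[[-1, 1, 1, 0],
 [0, -1, -1, 1],
 [1, 0, 0, 0],
 [1, 1, 0, 0]]
  V a = (-9, 2, 3, 0)
Solving gives a = (3, -3, -3, -4).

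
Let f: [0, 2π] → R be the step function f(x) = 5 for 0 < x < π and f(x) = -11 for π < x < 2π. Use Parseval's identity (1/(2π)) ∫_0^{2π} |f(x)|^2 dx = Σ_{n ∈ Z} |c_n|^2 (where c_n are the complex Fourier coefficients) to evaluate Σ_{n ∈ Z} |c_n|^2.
Σ |c_n|^2 = 73

Parseval equates the L^2 energy of f (normalised by 1/(2π)) with the ℓ^2 sum of its Fourier coefficients: (1/(2π)) ∫_0^{2π} |f|^2 = Σ |c_n|^2.
Compute the left side: (1/(2π)) [∫_0^π 5^2 dx + ∫_π^{2π} (-11)^2 dx] = (1/(2π)) · (25π + 121π) = (25 + 121)/2 = 73.
So Σ_{n ∈ Z} |c_n|^2 = 73.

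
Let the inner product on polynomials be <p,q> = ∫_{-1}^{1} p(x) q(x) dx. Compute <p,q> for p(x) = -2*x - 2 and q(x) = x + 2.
<p,q> = -28/3

Expand the product: p(x)·q(x) = -2*x^2 - 6*x - 4.
∫_{-1}^{1} of each monomial x^k gives [2/(k+1) if k even, 0 if k odd]. Integrating term-by-term (or equivalently evaluating the antiderivative F(x) = -2*x^3/3 - 3*x^2 - 4*x at the endpoints):
  F(1) − F(−1) = -23/3 − (5/3) = -28/3.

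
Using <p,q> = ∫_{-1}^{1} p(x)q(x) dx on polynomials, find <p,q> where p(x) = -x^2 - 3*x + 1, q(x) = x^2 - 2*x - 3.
<p,q> = 4/15

Expand the product: p(x)·q(x) = -x^4 - x^3 + 10*x^2 + 7*x - 3.
∫_{-1}^{1} of each monomial x^k gives [2/(k+1) if k even, 0 if k odd]. Integrating term-by-term (or equivalently evaluating the antiderivative F(x) = -x^5/5 - x^4/4 + 10*x^3/3 + 7*x^2/2 - 3*x at the endpoints):
  F(1) − F(−1) = 203/60 − (187/60) = 4/15.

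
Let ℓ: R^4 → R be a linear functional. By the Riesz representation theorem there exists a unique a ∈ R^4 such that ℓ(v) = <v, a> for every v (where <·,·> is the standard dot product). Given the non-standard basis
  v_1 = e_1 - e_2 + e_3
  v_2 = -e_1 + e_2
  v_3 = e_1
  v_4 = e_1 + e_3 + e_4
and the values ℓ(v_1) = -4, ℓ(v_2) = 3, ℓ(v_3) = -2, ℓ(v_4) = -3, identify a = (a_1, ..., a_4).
a = (-2, 1, -1, 0)

Write a = (a_1, ..., a_4) in the standard basis. For each basis vector v_i, ℓ(v_i) = <v_i, a> is a linear equation in the a_j's. Collect the n equations into a matrix system V a = ℓ, where row i of V is v_i (expressed in the standard basis). Since V is invertible (lower-triangular with 1s on the diagonal, up to permutation), solve by back-substitution:
  V =
[[1, -1, 1, 0],
 [-1, 1, 0, 0],
 [1, 0, 0, 0],
 [1, 0, 1, 1]]
  V a = (-4, 3, -2, -3)
Solving gives a = (-2, 1, -1, 0).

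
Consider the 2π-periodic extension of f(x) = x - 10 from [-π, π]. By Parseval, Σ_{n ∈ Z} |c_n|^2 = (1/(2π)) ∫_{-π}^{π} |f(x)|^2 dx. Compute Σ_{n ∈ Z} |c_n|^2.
Σ |c_n|^2 = π^2/3 + 100

Expand and integrate term by term over [-π, π]:
  ∫ (x)^2 dx = 1·(2π^3/3); ∫ 2·1·(-10)·x dx = 0 (odd integrand); ∫ (-10)^2 dx = 100·2π.
So (1/(2π)) ∫_{-π}^{π} (x - 10)^2 dx = 1π^2/3 + 100 = π^2/3 + 100.
Parseval ⇒ Σ |c_n|^2 = π^2/3 + 100.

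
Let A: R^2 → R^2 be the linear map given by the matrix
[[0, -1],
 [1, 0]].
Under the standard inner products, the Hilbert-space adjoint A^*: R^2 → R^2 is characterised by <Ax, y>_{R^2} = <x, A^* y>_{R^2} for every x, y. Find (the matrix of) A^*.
A^* = A^T =
[[0, 1],
 [-1, 0]]

For real matrices with standard dot products, the defining identity <Ax, y> = <x, A^* y> gives (Ax)^T y = x^T (A^*) y, i.e. x^T A^T y = x^T (A^*) y. Since this holds for all x, y, we must have A^* = A^T. Therefore
A^* =
[[0, 1],
 [-1, 0]].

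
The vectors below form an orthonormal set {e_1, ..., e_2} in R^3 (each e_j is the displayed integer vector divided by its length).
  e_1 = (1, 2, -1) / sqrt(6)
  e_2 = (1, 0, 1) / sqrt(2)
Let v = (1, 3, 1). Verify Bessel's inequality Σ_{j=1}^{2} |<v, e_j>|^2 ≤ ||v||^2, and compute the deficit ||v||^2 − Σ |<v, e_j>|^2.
Σ |<v, e_j>|^2 = 8; ||v||^2 = 11; deficit = 3

Write each e_j = u_j / sqrt(<u_j, u_j>) where u_j is the displayed integer vector. Then <v, e_j> = <v, u_j> / sqrt(<u_j, u_j>), so |<v, e_j>|^2 = <v, u_j>^2 / <u_j, u_j>.
Coefficients: <v, e_1> = 6/sqrt(6), <v, e_2> = 2/sqrt(2).
Square and sum: Σ |<v, e_j>|^2 = 8.
Compute ||v||^2 = v·v = 11.
Deficit = 11 − 8 = 3 ≥ 0, confirming Bessel's inequality. (The deficit equals ||v − Σ <v,e_j> e_j||^2, the squared distance from v to span{e_j}.)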